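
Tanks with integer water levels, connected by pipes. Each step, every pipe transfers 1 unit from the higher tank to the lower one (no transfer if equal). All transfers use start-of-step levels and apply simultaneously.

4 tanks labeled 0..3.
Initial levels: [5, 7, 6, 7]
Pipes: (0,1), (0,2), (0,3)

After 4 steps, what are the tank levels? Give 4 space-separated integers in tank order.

Step 1: flows [1->0,2->0,3->0] -> levels [8 6 5 6]
Step 2: flows [0->1,0->2,0->3] -> levels [5 7 6 7]
  -> period-2 cycle: step 2 state = step 0 state
  -> state at step 4: (4-0) mod 2 = 0, same as step 0 -> [5 7 6 7]

Answer: 5 7 6 7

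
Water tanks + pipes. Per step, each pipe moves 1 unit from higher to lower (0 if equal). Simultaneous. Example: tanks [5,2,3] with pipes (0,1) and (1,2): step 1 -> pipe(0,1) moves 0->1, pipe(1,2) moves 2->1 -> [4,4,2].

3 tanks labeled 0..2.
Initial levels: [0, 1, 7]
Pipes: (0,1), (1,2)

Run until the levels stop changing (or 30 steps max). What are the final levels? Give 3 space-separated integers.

Answer: 2 4 2

Derivation:
Step 1: flows [1->0,2->1] -> levels [1 1 6]
Step 2: flows [0=1,2->1] -> levels [1 2 5]
Step 3: flows [1->0,2->1] -> levels [2 2 4]
Step 4: flows [0=1,2->1] -> levels [2 3 3]
Step 5: flows [1->0,1=2] -> levels [3 2 3]
Step 6: flows [0->1,2->1] -> levels [2 4 2]
Step 7: flows [1->0,1->2] -> levels [3 2 3]
  -> period-2 cycle: step 7 state = step 5 state; never stabilizes
  -> state at step 30: (30-5) mod 2 = 1, same as step 6 -> [2 4 2]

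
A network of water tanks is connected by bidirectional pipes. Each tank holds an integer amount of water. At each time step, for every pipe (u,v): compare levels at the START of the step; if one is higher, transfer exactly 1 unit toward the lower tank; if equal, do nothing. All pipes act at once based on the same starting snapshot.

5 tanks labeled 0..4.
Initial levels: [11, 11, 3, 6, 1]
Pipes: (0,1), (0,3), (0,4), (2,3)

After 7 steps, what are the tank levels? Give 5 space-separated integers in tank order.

Step 1: flows [0=1,0->3,0->4,3->2] -> levels [9 11 4 6 2]
Step 2: flows [1->0,0->3,0->4,3->2] -> levels [8 10 5 6 3]
Step 3: flows [1->0,0->3,0->4,3->2] -> levels [7 9 6 6 4]
Step 4: flows [1->0,0->3,0->4,2=3] -> levels [6 8 6 7 5]
Step 5: flows [1->0,3->0,0->4,3->2] -> levels [7 7 7 5 6]
Step 6: flows [0=1,0->3,0->4,2->3] -> levels [5 7 6 7 7]
Step 7: flows [1->0,3->0,4->0,3->2] -> levels [8 6 7 5 6]

Answer: 8 6 7 5 6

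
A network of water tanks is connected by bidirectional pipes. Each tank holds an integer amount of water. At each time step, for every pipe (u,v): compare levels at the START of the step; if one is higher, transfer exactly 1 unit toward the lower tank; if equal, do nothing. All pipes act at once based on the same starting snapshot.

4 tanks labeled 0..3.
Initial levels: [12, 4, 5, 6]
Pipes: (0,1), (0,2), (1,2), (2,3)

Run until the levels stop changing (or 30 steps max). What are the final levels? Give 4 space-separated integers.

Step 1: flows [0->1,0->2,2->1,3->2] -> levels [10 6 6 5]
Step 2: flows [0->1,0->2,1=2,2->3] -> levels [8 7 6 6]
Step 3: flows [0->1,0->2,1->2,2=3] -> levels [6 7 8 6]
Step 4: flows [1->0,2->0,2->1,2->3] -> levels [8 7 5 7]
Step 5: flows [0->1,0->2,1->2,3->2] -> levels [6 7 8 6]
  -> period-2 cycle: step 5 state = step 3 state; never stabilizes
  -> state at step 30: (30-3) mod 2 = 1, same as step 4 -> [8 7 5 7]

Answer: 8 7 5 7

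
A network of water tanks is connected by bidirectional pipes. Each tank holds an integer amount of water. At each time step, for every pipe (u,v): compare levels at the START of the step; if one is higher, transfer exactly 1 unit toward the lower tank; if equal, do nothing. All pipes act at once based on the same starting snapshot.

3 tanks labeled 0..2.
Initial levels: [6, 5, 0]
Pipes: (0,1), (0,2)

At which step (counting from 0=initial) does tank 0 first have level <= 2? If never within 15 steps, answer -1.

Answer: -1

Derivation:
Step 1: flows [0->1,0->2] -> levels [4 6 1]
Step 2: flows [1->0,0->2] -> levels [4 5 2]
Step 3: flows [1->0,0->2] -> levels [4 4 3]
Step 4: flows [0=1,0->2] -> levels [3 4 4]
Step 5: flows [1->0,2->0] -> levels [5 3 3]
Step 6: flows [0->1,0->2] -> levels [3 4 4]
  -> period-2 cycle (repeats step 4); tank 0 never drops to <=2
Tank 0 never reaches <=2 within 15 steps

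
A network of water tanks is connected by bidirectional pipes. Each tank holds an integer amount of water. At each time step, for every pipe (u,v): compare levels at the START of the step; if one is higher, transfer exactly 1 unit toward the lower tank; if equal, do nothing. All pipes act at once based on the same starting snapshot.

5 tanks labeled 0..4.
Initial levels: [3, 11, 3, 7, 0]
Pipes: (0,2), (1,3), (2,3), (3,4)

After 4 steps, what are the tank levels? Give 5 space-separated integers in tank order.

Answer: 5 7 3 5 4

Derivation:
Step 1: flows [0=2,1->3,3->2,3->4] -> levels [3 10 4 6 1]
Step 2: flows [2->0,1->3,3->2,3->4] -> levels [4 9 4 5 2]
Step 3: flows [0=2,1->3,3->2,3->4] -> levels [4 8 5 4 3]
Step 4: flows [2->0,1->3,2->3,3->4] -> levels [5 7 3 5 4]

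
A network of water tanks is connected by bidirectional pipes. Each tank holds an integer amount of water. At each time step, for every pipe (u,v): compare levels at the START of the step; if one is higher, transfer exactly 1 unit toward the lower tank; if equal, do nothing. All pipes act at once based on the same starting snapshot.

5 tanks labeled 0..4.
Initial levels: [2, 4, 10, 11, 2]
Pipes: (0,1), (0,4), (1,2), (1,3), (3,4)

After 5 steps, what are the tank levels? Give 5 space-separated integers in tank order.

Step 1: flows [1->0,0=4,2->1,3->1,3->4] -> levels [3 5 9 9 3]
Step 2: flows [1->0,0=4,2->1,3->1,3->4] -> levels [4 6 8 7 4]
Step 3: flows [1->0,0=4,2->1,3->1,3->4] -> levels [5 7 7 5 5]
Step 4: flows [1->0,0=4,1=2,1->3,3=4] -> levels [6 5 7 6 5]
Step 5: flows [0->1,0->4,2->1,3->1,3->4] -> levels [4 8 6 4 7]

Answer: 4 8 6 4 7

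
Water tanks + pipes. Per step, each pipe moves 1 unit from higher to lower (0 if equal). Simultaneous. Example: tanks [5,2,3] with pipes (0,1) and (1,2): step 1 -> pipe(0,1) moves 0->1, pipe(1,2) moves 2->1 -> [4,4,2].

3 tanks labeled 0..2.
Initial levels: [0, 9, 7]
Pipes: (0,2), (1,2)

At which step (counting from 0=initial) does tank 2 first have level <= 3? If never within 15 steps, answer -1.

Answer: -1

Derivation:
Step 1: flows [2->0,1->2] -> levels [1 8 7]
Step 2: flows [2->0,1->2] -> levels [2 7 7]
Step 3: flows [2->0,1=2] -> levels [3 7 6]
Step 4: flows [2->0,1->2] -> levels [4 6 6]
Step 5: flows [2->0,1=2] -> levels [5 6 5]
Step 6: flows [0=2,1->2] -> levels [5 5 6]
Step 7: flows [2->0,2->1] -> levels [6 6 4]
Step 8: flows [0->2,1->2] -> levels [5 5 6]
  -> period-2 cycle (repeats step 6); tank 2 never drops to <=3
Tank 2 never reaches <=3 within 15 steps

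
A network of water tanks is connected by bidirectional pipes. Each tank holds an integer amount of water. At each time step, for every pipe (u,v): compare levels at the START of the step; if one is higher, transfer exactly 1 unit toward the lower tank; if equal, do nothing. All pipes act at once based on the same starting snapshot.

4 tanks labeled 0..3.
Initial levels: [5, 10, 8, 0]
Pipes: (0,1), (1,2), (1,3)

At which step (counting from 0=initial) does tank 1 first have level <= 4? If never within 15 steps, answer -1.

Step 1: flows [1->0,1->2,1->3] -> levels [6 7 9 1]
Step 2: flows [1->0,2->1,1->3] -> levels [7 6 8 2]
Step 3: flows [0->1,2->1,1->3] -> levels [6 7 7 3]
Step 4: flows [1->0,1=2,1->3] -> levels [7 5 7 4]
Step 5: flows [0->1,2->1,1->3] -> levels [6 6 6 5]
Step 6: flows [0=1,1=2,1->3] -> levels [6 5 6 6]
Step 7: flows [0->1,2->1,3->1] -> levels [5 8 5 5]
Step 8: flows [1->0,1->2,1->3] -> levels [6 5 6 6]
  -> period-2 cycle (repeats step 6); tank 1 never drops to <=4
Tank 1 never reaches <=4 within 15 steps

Answer: -1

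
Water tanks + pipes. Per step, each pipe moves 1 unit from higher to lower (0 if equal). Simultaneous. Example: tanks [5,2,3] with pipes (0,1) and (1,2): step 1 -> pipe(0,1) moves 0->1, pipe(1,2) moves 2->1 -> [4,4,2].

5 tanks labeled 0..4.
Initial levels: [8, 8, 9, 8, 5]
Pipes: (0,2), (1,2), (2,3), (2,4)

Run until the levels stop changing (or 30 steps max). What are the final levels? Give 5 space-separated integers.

Answer: 8 8 9 8 5

Derivation:
Step 1: flows [2->0,2->1,2->3,2->4] -> levels [9 9 5 9 6]
Step 2: flows [0->2,1->2,3->2,4->2] -> levels [8 8 9 8 5]
  -> period-2 cycle: step 2 state = step 0 state; never stabilizes
  -> state at step 30: (30-0) mod 2 = 0, same as step 0 -> [8 8 9 8 5]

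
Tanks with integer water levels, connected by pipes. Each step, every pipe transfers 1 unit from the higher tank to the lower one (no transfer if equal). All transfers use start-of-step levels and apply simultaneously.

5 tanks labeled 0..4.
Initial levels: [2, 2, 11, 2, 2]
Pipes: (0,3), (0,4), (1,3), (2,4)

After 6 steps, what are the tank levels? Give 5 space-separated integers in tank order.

Step 1: flows [0=3,0=4,1=3,2->4] -> levels [2 2 10 2 3]
Step 2: flows [0=3,4->0,1=3,2->4] -> levels [3 2 9 2 3]
Step 3: flows [0->3,0=4,1=3,2->4] -> levels [2 2 8 3 4]
Step 4: flows [3->0,4->0,3->1,2->4] -> levels [4 3 7 1 4]
Step 5: flows [0->3,0=4,1->3,2->4] -> levels [3 2 6 3 5]
Step 6: flows [0=3,4->0,3->1,2->4] -> levels [4 3 5 2 5]

Answer: 4 3 5 2 5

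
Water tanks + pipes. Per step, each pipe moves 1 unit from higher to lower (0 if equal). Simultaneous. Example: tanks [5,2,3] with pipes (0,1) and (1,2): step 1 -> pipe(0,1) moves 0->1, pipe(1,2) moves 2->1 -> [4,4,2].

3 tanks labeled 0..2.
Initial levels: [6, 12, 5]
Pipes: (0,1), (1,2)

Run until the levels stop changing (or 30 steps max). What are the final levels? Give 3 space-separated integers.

Answer: 7 9 7

Derivation:
Step 1: flows [1->0,1->2] -> levels [7 10 6]
Step 2: flows [1->0,1->2] -> levels [8 8 7]
Step 3: flows [0=1,1->2] -> levels [8 7 8]
Step 4: flows [0->1,2->1] -> levels [7 9 7]
Step 5: flows [1->0,1->2] -> levels [8 7 8]
  -> period-2 cycle: step 5 state = step 3 state; never stabilizes
  -> state at step 30: (30-3) mod 2 = 1, same as step 4 -> [7 9 7]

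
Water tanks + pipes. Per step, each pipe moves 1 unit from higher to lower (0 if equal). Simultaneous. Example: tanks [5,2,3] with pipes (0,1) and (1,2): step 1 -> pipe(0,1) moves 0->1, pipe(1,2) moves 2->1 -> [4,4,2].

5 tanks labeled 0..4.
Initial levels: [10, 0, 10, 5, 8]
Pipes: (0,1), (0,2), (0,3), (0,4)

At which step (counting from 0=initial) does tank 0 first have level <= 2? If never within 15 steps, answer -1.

Step 1: flows [0->1,0=2,0->3,0->4] -> levels [7 1 10 6 9]
Step 2: flows [0->1,2->0,0->3,4->0] -> levels [7 2 9 7 8]
Step 3: flows [0->1,2->0,0=3,4->0] -> levels [8 3 8 7 7]
Step 4: flows [0->1,0=2,0->3,0->4] -> levels [5 4 8 8 8]
Step 5: flows [0->1,2->0,3->0,4->0] -> levels [7 5 7 7 7]
Step 6: flows [0->1,0=2,0=3,0=4] -> levels [6 6 7 7 7]
Step 7: flows [0=1,2->0,3->0,4->0] -> levels [9 6 6 6 6]
Step 8: flows [0->1,0->2,0->3,0->4] -> levels [5 7 7 7 7]
Step 9: flows [1->0,2->0,3->0,4->0] -> levels [9 6 6 6 6]
  -> period-2 cycle (repeats step 7); tank 0 never drops to <=2
Tank 0 never reaches <=2 within 15 steps

Answer: -1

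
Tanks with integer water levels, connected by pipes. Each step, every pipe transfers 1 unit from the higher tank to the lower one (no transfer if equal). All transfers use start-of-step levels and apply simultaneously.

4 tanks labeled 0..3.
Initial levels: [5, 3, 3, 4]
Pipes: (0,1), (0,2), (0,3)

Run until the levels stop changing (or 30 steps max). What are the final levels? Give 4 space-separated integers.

Answer: 5 3 3 4

Derivation:
Step 1: flows [0->1,0->2,0->3] -> levels [2 4 4 5]
Step 2: flows [1->0,2->0,3->0] -> levels [5 3 3 4]
  -> period-2 cycle: step 2 state = step 0 state; never stabilizes
  -> state at step 30: (30-0) mod 2 = 0, same as step 0 -> [5 3 3 4]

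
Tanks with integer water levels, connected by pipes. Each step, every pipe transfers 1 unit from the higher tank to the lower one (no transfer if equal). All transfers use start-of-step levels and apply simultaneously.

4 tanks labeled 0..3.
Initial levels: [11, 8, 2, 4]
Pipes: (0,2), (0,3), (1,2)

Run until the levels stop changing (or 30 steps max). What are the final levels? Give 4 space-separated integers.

Step 1: flows [0->2,0->3,1->2] -> levels [9 7 4 5]
Step 2: flows [0->2,0->3,1->2] -> levels [7 6 6 6]
Step 3: flows [0->2,0->3,1=2] -> levels [5 6 7 7]
Step 4: flows [2->0,3->0,2->1] -> levels [7 7 5 6]
Step 5: flows [0->2,0->3,1->2] -> levels [5 6 7 7]
  -> period-2 cycle: step 5 state = step 3 state; never stabilizes
  -> state at step 30: (30-3) mod 2 = 1, same as step 4 -> [7 7 5 6]

Answer: 7 7 5 6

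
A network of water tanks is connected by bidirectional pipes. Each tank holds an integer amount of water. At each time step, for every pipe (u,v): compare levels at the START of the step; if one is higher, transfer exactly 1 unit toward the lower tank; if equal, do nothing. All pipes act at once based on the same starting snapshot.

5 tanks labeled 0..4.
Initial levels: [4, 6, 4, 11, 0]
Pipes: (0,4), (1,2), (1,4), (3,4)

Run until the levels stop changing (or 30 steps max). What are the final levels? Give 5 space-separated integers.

Answer: 5 4 5 5 6

Derivation:
Step 1: flows [0->4,1->2,1->4,3->4] -> levels [3 4 5 10 3]
Step 2: flows [0=4,2->1,1->4,3->4] -> levels [3 4 4 9 5]
Step 3: flows [4->0,1=2,4->1,3->4] -> levels [4 5 4 8 4]
Step 4: flows [0=4,1->2,1->4,3->4] -> levels [4 3 5 7 6]
Step 5: flows [4->0,2->1,4->1,3->4] -> levels [5 5 4 6 5]
Step 6: flows [0=4,1->2,1=4,3->4] -> levels [5 4 5 5 6]
Step 7: flows [4->0,2->1,4->1,4->3] -> levels [6 6 4 6 3]
Step 8: flows [0->4,1->2,1->4,3->4] -> levels [5 4 5 5 6]
  -> period-2 cycle: step 8 state = step 6 state; never stabilizes
  -> state at step 30: (30-6) mod 2 = 0, same as step 6 -> [5 4 5 5 6]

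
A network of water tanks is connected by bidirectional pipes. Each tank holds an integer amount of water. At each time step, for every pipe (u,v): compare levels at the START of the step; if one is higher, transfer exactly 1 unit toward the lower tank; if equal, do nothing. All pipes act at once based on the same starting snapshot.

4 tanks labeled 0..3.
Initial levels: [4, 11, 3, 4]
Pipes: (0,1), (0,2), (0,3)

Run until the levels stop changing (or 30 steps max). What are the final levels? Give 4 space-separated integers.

Answer: 7 5 5 5

Derivation:
Step 1: flows [1->0,0->2,0=3] -> levels [4 10 4 4]
Step 2: flows [1->0,0=2,0=3] -> levels [5 9 4 4]
Step 3: flows [1->0,0->2,0->3] -> levels [4 8 5 5]
Step 4: flows [1->0,2->0,3->0] -> levels [7 7 4 4]
Step 5: flows [0=1,0->2,0->3] -> levels [5 7 5 5]
Step 6: flows [1->0,0=2,0=3] -> levels [6 6 5 5]
Step 7: flows [0=1,0->2,0->3] -> levels [4 6 6 6]
Step 8: flows [1->0,2->0,3->0] -> levels [7 5 5 5]
Step 9: flows [0->1,0->2,0->3] -> levels [4 6 6 6]
  -> period-2 cycle: step 9 state = step 7 state; never stabilizes
  -> state at step 30: (30-7) mod 2 = 1, same as step 8 -> [7 5 5 5]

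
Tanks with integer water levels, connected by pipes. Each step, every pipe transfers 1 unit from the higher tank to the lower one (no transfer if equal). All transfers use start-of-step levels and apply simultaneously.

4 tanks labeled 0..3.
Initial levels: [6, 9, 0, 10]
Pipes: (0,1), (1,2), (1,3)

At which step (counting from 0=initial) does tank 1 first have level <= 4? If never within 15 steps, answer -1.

Step 1: flows [1->0,1->2,3->1] -> levels [7 8 1 9]
Step 2: flows [1->0,1->2,3->1] -> levels [8 7 2 8]
Step 3: flows [0->1,1->2,3->1] -> levels [7 8 3 7]
Step 4: flows [1->0,1->2,1->3] -> levels [8 5 4 8]
Step 5: flows [0->1,1->2,3->1] -> levels [7 6 5 7]
Step 6: flows [0->1,1->2,3->1] -> levels [6 7 6 6]
Step 7: flows [1->0,1->2,1->3] -> levels [7 4 7 7]
Tank 1 first reaches <=4 at step 7

Answer: 7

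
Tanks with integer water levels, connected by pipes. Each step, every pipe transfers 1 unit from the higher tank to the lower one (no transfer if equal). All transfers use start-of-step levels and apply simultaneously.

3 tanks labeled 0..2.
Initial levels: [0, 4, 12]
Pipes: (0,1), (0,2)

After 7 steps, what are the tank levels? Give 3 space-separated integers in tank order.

Answer: 6 5 5

Derivation:
Step 1: flows [1->0,2->0] -> levels [2 3 11]
Step 2: flows [1->0,2->0] -> levels [4 2 10]
Step 3: flows [0->1,2->0] -> levels [4 3 9]
Step 4: flows [0->1,2->0] -> levels [4 4 8]
Step 5: flows [0=1,2->0] -> levels [5 4 7]
Step 6: flows [0->1,2->0] -> levels [5 5 6]
Step 7: flows [0=1,2->0] -> levels [6 5 5]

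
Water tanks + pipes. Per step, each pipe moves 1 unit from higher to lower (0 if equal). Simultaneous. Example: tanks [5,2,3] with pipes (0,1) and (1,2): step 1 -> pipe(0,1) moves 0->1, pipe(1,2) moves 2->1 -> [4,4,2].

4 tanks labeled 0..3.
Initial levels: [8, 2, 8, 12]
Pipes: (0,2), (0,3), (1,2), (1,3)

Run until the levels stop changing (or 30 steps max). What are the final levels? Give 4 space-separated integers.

Step 1: flows [0=2,3->0,2->1,3->1] -> levels [9 4 7 10]
Step 2: flows [0->2,3->0,2->1,3->1] -> levels [9 6 7 8]
Step 3: flows [0->2,0->3,2->1,3->1] -> levels [7 8 7 8]
Step 4: flows [0=2,3->0,1->2,1=3] -> levels [8 7 8 7]
Step 5: flows [0=2,0->3,2->1,1=3] -> levels [7 8 7 8]
  -> period-2 cycle: step 5 state = step 3 state; never stabilizes
  -> state at step 30: (30-3) mod 2 = 1, same as step 4 -> [8 7 8 7]

Answer: 8 7 8 7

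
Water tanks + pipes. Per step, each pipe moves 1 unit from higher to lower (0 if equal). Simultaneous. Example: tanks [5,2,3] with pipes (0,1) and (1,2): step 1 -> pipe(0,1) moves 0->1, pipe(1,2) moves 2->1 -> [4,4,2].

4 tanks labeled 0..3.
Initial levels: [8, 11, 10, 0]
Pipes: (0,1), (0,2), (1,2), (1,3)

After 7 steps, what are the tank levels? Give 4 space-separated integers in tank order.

Step 1: flows [1->0,2->0,1->2,1->3] -> levels [10 8 10 1]
Step 2: flows [0->1,0=2,2->1,1->3] -> levels [9 9 9 2]
Step 3: flows [0=1,0=2,1=2,1->3] -> levels [9 8 9 3]
Step 4: flows [0->1,0=2,2->1,1->3] -> levels [8 9 8 4]
Step 5: flows [1->0,0=2,1->2,1->3] -> levels [9 6 9 5]
Step 6: flows [0->1,0=2,2->1,1->3] -> levels [8 7 8 6]
Step 7: flows [0->1,0=2,2->1,1->3] -> levels [7 8 7 7]

Answer: 7 8 7 7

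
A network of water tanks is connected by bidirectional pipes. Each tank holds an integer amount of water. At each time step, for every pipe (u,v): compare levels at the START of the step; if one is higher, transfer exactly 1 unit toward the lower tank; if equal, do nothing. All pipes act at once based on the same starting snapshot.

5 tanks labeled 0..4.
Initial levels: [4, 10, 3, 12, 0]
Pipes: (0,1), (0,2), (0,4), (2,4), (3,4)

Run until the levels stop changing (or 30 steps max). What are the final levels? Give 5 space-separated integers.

Step 1: flows [1->0,0->2,0->4,2->4,3->4] -> levels [3 9 3 11 3]
Step 2: flows [1->0,0=2,0=4,2=4,3->4] -> levels [4 8 3 10 4]
Step 3: flows [1->0,0->2,0=4,4->2,3->4] -> levels [4 7 5 9 4]
Step 4: flows [1->0,2->0,0=4,2->4,3->4] -> levels [6 6 3 8 6]
Step 5: flows [0=1,0->2,0=4,4->2,3->4] -> levels [5 6 5 7 6]
Step 6: flows [1->0,0=2,4->0,4->2,3->4] -> levels [7 5 6 6 5]
Step 7: flows [0->1,0->2,0->4,2->4,3->4] -> levels [4 6 6 5 8]
Step 8: flows [1->0,2->0,4->0,4->2,4->3] -> levels [7 5 6 6 5]
  -> period-2 cycle: step 8 state = step 6 state; never stabilizes
  -> state at step 30: (30-6) mod 2 = 0, same as step 6 -> [7 5 6 6 5]

Answer: 7 5 6 6 5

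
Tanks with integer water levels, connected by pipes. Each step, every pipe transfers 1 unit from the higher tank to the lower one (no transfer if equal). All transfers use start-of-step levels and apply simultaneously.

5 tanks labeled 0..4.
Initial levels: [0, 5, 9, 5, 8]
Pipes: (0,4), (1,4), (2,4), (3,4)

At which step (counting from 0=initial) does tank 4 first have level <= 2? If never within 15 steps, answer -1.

Answer: -1

Derivation:
Step 1: flows [4->0,4->1,2->4,4->3] -> levels [1 6 8 6 6]
Step 2: flows [4->0,1=4,2->4,3=4] -> levels [2 6 7 6 6]
Step 3: flows [4->0,1=4,2->4,3=4] -> levels [3 6 6 6 6]
Step 4: flows [4->0,1=4,2=4,3=4] -> levels [4 6 6 6 5]
Step 5: flows [4->0,1->4,2->4,3->4] -> levels [5 5 5 5 7]
Step 6: flows [4->0,4->1,4->2,4->3] -> levels [6 6 6 6 3]
Step 7: flows [0->4,1->4,2->4,3->4] -> levels [5 5 5 5 7]
  -> period-2 cycle (repeats step 5); tank 4 never drops to <=2
Tank 4 never reaches <=2 within 15 steps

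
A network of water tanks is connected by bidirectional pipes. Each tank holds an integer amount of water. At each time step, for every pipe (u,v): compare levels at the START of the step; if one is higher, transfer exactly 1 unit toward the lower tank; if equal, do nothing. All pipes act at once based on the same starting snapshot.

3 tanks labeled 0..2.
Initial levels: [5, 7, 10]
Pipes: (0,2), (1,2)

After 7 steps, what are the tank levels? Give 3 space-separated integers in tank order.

Step 1: flows [2->0,2->1] -> levels [6 8 8]
Step 2: flows [2->0,1=2] -> levels [7 8 7]
Step 3: flows [0=2,1->2] -> levels [7 7 8]
Step 4: flows [2->0,2->1] -> levels [8 8 6]
Step 5: flows [0->2,1->2] -> levels [7 7 8]
  -> period-2 cycle: step 5 state = step 3 state
  -> state at step 7: (7-3) mod 2 = 0, same as step 3 -> [7 7 8]

Answer: 7 7 8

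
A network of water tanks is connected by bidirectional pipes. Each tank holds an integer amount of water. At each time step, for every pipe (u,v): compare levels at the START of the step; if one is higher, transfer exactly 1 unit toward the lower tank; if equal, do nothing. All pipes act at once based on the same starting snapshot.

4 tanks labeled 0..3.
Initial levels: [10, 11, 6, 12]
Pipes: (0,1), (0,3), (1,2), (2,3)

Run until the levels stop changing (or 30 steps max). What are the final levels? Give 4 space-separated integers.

Answer: 11 9 11 8

Derivation:
Step 1: flows [1->0,3->0,1->2,3->2] -> levels [12 9 8 10]
Step 2: flows [0->1,0->3,1->2,3->2] -> levels [10 9 10 10]
Step 3: flows [0->1,0=3,2->1,2=3] -> levels [9 11 9 10]
Step 4: flows [1->0,3->0,1->2,3->2] -> levels [11 9 11 8]
Step 5: flows [0->1,0->3,2->1,2->3] -> levels [9 11 9 10]
  -> period-2 cycle: step 5 state = step 3 state; never stabilizes
  -> state at step 30: (30-3) mod 2 = 1, same as step 4 -> [11 9 11 8]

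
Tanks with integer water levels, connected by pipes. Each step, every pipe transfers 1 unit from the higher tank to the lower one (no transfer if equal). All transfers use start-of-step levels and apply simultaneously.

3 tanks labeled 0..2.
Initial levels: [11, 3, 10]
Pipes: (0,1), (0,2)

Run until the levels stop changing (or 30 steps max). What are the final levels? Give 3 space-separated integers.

Answer: 8 8 8

Derivation:
Step 1: flows [0->1,0->2] -> levels [9 4 11]
Step 2: flows [0->1,2->0] -> levels [9 5 10]
Step 3: flows [0->1,2->0] -> levels [9 6 9]
Step 4: flows [0->1,0=2] -> levels [8 7 9]
Step 5: flows [0->1,2->0] -> levels [8 8 8]
Step 6: flows [0=1,0=2] -> levels [8 8 8]
  -> stable (no change)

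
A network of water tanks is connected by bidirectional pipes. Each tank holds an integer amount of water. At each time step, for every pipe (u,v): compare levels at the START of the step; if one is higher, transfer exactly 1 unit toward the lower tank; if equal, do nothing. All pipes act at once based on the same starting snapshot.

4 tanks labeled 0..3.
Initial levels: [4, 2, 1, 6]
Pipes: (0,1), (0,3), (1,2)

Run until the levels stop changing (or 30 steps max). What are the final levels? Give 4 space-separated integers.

Answer: 4 2 4 3

Derivation:
Step 1: flows [0->1,3->0,1->2] -> levels [4 2 2 5]
Step 2: flows [0->1,3->0,1=2] -> levels [4 3 2 4]
Step 3: flows [0->1,0=3,1->2] -> levels [3 3 3 4]
Step 4: flows [0=1,3->0,1=2] -> levels [4 3 3 3]
Step 5: flows [0->1,0->3,1=2] -> levels [2 4 3 4]
Step 6: flows [1->0,3->0,1->2] -> levels [4 2 4 3]
Step 7: flows [0->1,0->3,2->1] -> levels [2 4 3 4]
  -> period-2 cycle: step 7 state = step 5 state; never stabilizes
  -> state at step 30: (30-5) mod 2 = 1, same as step 6 -> [4 2 4 3]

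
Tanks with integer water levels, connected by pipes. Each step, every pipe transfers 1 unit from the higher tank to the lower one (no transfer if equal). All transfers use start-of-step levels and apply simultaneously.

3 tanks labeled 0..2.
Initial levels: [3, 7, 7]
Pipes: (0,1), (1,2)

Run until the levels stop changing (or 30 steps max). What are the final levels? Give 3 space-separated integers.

Step 1: flows [1->0,1=2] -> levels [4 6 7]
Step 2: flows [1->0,2->1] -> levels [5 6 6]
Step 3: flows [1->0,1=2] -> levels [6 5 6]
Step 4: flows [0->1,2->1] -> levels [5 7 5]
Step 5: flows [1->0,1->2] -> levels [6 5 6]
  -> period-2 cycle: step 5 state = step 3 state; never stabilizes
  -> state at step 30: (30-3) mod 2 = 1, same as step 4 -> [5 7 5]

Answer: 5 7 5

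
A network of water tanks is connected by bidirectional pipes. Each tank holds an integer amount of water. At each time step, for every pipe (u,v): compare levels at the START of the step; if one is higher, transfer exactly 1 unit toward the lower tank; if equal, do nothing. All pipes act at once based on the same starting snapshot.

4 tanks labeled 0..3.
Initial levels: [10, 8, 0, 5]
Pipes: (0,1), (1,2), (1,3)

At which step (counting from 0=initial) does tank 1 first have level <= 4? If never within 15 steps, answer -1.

Answer: -1

Derivation:
Step 1: flows [0->1,1->2,1->3] -> levels [9 7 1 6]
Step 2: flows [0->1,1->2,1->3] -> levels [8 6 2 7]
Step 3: flows [0->1,1->2,3->1] -> levels [7 7 3 6]
Step 4: flows [0=1,1->2,1->3] -> levels [7 5 4 7]
Step 5: flows [0->1,1->2,3->1] -> levels [6 6 5 6]
Step 6: flows [0=1,1->2,1=3] -> levels [6 5 6 6]
Step 7: flows [0->1,2->1,3->1] -> levels [5 8 5 5]
Step 8: flows [1->0,1->2,1->3] -> levels [6 5 6 6]
  -> period-2 cycle (repeats step 6); tank 1 never drops to <=4
Tank 1 never reaches <=4 within 15 steps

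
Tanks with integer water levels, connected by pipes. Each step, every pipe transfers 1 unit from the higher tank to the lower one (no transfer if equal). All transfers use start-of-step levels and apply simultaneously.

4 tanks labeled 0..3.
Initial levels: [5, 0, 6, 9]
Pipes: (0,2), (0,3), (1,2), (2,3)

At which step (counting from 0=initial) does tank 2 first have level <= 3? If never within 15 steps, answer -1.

Step 1: flows [2->0,3->0,2->1,3->2] -> levels [7 1 5 7]
Step 2: flows [0->2,0=3,2->1,3->2] -> levels [6 2 6 6]
Step 3: flows [0=2,0=3,2->1,2=3] -> levels [6 3 5 6]
Step 4: flows [0->2,0=3,2->1,3->2] -> levels [5 4 6 5]
Step 5: flows [2->0,0=3,2->1,2->3] -> levels [6 5 3 6]
Tank 2 first reaches <=3 at step 5

Answer: 5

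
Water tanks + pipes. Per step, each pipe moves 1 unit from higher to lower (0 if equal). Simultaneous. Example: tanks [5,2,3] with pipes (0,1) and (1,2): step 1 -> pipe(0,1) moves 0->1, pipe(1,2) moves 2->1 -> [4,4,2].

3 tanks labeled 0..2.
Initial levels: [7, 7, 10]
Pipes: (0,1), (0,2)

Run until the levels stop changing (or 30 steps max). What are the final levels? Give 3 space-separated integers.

Answer: 8 8 8

Derivation:
Step 1: flows [0=1,2->0] -> levels [8 7 9]
Step 2: flows [0->1,2->0] -> levels [8 8 8]
Step 3: flows [0=1,0=2] -> levels [8 8 8]
  -> stable (no change)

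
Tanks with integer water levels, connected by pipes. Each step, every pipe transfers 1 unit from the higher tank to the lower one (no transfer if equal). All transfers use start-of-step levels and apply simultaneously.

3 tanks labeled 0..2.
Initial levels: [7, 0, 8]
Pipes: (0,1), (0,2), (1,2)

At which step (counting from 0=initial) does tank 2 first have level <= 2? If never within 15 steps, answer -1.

Answer: -1

Derivation:
Step 1: flows [0->1,2->0,2->1] -> levels [7 2 6]
Step 2: flows [0->1,0->2,2->1] -> levels [5 4 6]
Step 3: flows [0->1,2->0,2->1] -> levels [5 6 4]
Step 4: flows [1->0,0->2,1->2] -> levels [5 4 6]
  -> period-2 cycle (repeats step 2); tank 2 never drops to <=2
Tank 2 never reaches <=2 within 15 steps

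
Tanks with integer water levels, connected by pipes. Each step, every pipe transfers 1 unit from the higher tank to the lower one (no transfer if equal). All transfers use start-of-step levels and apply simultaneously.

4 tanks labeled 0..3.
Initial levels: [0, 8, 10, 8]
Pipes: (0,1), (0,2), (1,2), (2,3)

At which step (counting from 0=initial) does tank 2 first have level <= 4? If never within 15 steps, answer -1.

Answer: -1

Derivation:
Step 1: flows [1->0,2->0,2->1,2->3] -> levels [2 8 7 9]
Step 2: flows [1->0,2->0,1->2,3->2] -> levels [4 6 8 8]
Step 3: flows [1->0,2->0,2->1,2=3] -> levels [6 6 6 8]
Step 4: flows [0=1,0=2,1=2,3->2] -> levels [6 6 7 7]
Step 5: flows [0=1,2->0,2->1,2=3] -> levels [7 7 5 7]
Step 6: flows [0=1,0->2,1->2,3->2] -> levels [6 6 8 6]
Step 7: flows [0=1,2->0,2->1,2->3] -> levels [7 7 5 7]
  -> period-2 cycle (repeats step 5); tank 2 never drops to <=4
Tank 2 never reaches <=4 within 15 steps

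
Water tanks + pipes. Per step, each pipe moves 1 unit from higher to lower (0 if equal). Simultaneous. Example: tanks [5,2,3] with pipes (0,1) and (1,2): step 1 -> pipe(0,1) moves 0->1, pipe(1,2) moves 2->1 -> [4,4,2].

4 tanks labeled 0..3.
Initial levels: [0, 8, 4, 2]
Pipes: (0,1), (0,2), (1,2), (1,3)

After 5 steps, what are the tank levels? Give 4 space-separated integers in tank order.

Step 1: flows [1->0,2->0,1->2,1->3] -> levels [2 5 4 3]
Step 2: flows [1->0,2->0,1->2,1->3] -> levels [4 2 4 4]
Step 3: flows [0->1,0=2,2->1,3->1] -> levels [3 5 3 3]
Step 4: flows [1->0,0=2,1->2,1->3] -> levels [4 2 4 4]
  -> period-2 cycle: step 4 state = step 2 state
  -> state at step 5: (5-2) mod 2 = 1, same as step 3 -> [3 5 3 3]

Answer: 3 5 3 3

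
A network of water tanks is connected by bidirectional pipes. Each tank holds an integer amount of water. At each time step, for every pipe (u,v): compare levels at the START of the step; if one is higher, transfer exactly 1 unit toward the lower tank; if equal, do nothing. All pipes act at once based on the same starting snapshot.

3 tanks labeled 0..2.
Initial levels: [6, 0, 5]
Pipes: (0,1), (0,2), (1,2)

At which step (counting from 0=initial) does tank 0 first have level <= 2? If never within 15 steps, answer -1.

Step 1: flows [0->1,0->2,2->1] -> levels [4 2 5]
Step 2: flows [0->1,2->0,2->1] -> levels [4 4 3]
Step 3: flows [0=1,0->2,1->2] -> levels [3 3 5]
Step 4: flows [0=1,2->0,2->1] -> levels [4 4 3]
  -> period-2 cycle (repeats step 2); tank 0 never drops to <=2
Tank 0 never reaches <=2 within 15 steps

Answer: -1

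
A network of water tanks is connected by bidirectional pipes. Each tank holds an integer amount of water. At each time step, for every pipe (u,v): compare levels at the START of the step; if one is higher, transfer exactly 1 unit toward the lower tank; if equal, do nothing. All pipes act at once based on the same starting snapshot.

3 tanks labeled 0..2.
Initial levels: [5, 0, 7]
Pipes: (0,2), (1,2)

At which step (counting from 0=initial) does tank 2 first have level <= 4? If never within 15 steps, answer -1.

Step 1: flows [2->0,2->1] -> levels [6 1 5]
Step 2: flows [0->2,2->1] -> levels [5 2 5]
Step 3: flows [0=2,2->1] -> levels [5 3 4]
Tank 2 first reaches <=4 at step 3

Answer: 3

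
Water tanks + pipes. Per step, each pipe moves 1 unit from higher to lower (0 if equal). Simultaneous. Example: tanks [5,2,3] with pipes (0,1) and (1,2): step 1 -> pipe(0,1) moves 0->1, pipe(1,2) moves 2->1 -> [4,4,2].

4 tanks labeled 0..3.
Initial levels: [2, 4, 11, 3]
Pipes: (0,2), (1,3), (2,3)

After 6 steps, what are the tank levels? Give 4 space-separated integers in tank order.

Step 1: flows [2->0,1->3,2->3] -> levels [3 3 9 5]
Step 2: flows [2->0,3->1,2->3] -> levels [4 4 7 5]
Step 3: flows [2->0,3->1,2->3] -> levels [5 5 5 5]
Step 4: flows [0=2,1=3,2=3] -> levels [5 5 5 5]
  -> stable; steps 5..6 unchanged -> [5 5 5 5]

Answer: 5 5 5 5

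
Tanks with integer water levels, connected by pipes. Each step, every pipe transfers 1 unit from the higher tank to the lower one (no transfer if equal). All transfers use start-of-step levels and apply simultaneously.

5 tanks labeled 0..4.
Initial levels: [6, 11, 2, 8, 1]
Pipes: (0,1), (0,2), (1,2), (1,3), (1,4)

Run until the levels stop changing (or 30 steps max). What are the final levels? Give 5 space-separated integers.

Step 1: flows [1->0,0->2,1->2,1->3,1->4] -> levels [6 7 4 9 2]
Step 2: flows [1->0,0->2,1->2,3->1,1->4] -> levels [6 5 6 8 3]
Step 3: flows [0->1,0=2,2->1,3->1,1->4] -> levels [5 7 5 7 4]
Step 4: flows [1->0,0=2,1->2,1=3,1->4] -> levels [6 4 6 7 5]
Step 5: flows [0->1,0=2,2->1,3->1,4->1] -> levels [5 8 5 6 4]
Step 6: flows [1->0,0=2,1->2,1->3,1->4] -> levels [6 4 6 7 5]
  -> period-2 cycle: step 6 state = step 4 state; never stabilizes
  -> state at step 30: (30-4) mod 2 = 0, same as step 4 -> [6 4 6 7 5]

Answer: 6 4 6 7 5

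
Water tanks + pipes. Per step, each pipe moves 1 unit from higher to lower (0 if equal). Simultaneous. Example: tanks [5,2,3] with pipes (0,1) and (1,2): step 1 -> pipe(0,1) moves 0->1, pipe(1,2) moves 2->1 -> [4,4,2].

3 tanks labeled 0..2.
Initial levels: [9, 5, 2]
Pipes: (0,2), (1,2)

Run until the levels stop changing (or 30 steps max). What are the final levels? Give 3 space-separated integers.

Answer: 5 5 6

Derivation:
Step 1: flows [0->2,1->2] -> levels [8 4 4]
Step 2: flows [0->2,1=2] -> levels [7 4 5]
Step 3: flows [0->2,2->1] -> levels [6 5 5]
Step 4: flows [0->2,1=2] -> levels [5 5 6]
Step 5: flows [2->0,2->1] -> levels [6 6 4]
Step 6: flows [0->2,1->2] -> levels [5 5 6]
  -> period-2 cycle: step 6 state = step 4 state; never stabilizes
  -> state at step 30: (30-4) mod 2 = 0, same as step 4 -> [5 5 6]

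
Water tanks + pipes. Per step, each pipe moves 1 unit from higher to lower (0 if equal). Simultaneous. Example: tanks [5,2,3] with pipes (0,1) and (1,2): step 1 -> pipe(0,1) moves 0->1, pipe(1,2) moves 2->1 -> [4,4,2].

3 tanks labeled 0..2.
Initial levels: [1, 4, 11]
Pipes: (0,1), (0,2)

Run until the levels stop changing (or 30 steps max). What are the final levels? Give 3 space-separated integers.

Step 1: flows [1->0,2->0] -> levels [3 3 10]
Step 2: flows [0=1,2->0] -> levels [4 3 9]
Step 3: flows [0->1,2->0] -> levels [4 4 8]
Step 4: flows [0=1,2->0] -> levels [5 4 7]
Step 5: flows [0->1,2->0] -> levels [5 5 6]
Step 6: flows [0=1,2->0] -> levels [6 5 5]
Step 7: flows [0->1,0->2] -> levels [4 6 6]
Step 8: flows [1->0,2->0] -> levels [6 5 5]
  -> period-2 cycle: step 8 state = step 6 state; never stabilizes
  -> state at step 30: (30-6) mod 2 = 0, same as step 6 -> [6 5 5]

Answer: 6 5 5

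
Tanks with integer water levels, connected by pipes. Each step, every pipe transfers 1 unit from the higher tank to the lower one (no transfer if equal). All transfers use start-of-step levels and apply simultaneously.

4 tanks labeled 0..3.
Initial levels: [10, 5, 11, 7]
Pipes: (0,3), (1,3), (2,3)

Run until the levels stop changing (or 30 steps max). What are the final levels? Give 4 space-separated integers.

Answer: 8 7 8 10

Derivation:
Step 1: flows [0->3,3->1,2->3] -> levels [9 6 10 8]
Step 2: flows [0->3,3->1,2->3] -> levels [8 7 9 9]
Step 3: flows [3->0,3->1,2=3] -> levels [9 8 9 7]
Step 4: flows [0->3,1->3,2->3] -> levels [8 7 8 10]
Step 5: flows [3->0,3->1,3->2] -> levels [9 8 9 7]
  -> period-2 cycle: step 5 state = step 3 state; never stabilizes
  -> state at step 30: (30-3) mod 2 = 1, same as step 4 -> [8 7 8 10]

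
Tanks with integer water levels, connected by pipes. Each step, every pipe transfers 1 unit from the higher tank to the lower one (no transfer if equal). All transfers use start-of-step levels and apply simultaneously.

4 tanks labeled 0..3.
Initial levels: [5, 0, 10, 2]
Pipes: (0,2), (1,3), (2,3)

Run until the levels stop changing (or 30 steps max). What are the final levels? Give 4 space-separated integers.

Answer: 5 4 3 5

Derivation:
Step 1: flows [2->0,3->1,2->3] -> levels [6 1 8 2]
Step 2: flows [2->0,3->1,2->3] -> levels [7 2 6 2]
Step 3: flows [0->2,1=3,2->3] -> levels [6 2 6 3]
Step 4: flows [0=2,3->1,2->3] -> levels [6 3 5 3]
Step 5: flows [0->2,1=3,2->3] -> levels [5 3 5 4]
Step 6: flows [0=2,3->1,2->3] -> levels [5 4 4 4]
Step 7: flows [0->2,1=3,2=3] -> levels [4 4 5 4]
Step 8: flows [2->0,1=3,2->3] -> levels [5 4 3 5]
Step 9: flows [0->2,3->1,3->2] -> levels [4 5 5 3]
Step 10: flows [2->0,1->3,2->3] -> levels [5 4 3 5]
  -> period-2 cycle: step 10 state = step 8 state; never stabilizes
  -> state at step 30: (30-8) mod 2 = 0, same as step 8 -> [5 4 3 5]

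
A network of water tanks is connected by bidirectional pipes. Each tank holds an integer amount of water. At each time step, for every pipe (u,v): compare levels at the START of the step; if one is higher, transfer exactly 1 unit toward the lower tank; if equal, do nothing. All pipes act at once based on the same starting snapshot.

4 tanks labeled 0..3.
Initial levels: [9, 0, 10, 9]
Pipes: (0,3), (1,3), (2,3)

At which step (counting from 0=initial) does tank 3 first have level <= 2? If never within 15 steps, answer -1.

Step 1: flows [0=3,3->1,2->3] -> levels [9 1 9 9]
Step 2: flows [0=3,3->1,2=3] -> levels [9 2 9 8]
Step 3: flows [0->3,3->1,2->3] -> levels [8 3 8 9]
Step 4: flows [3->0,3->1,3->2] -> levels [9 4 9 6]
Step 5: flows [0->3,3->1,2->3] -> levels [8 5 8 7]
Step 6: flows [0->3,3->1,2->3] -> levels [7 6 7 8]
Step 7: flows [3->0,3->1,3->2] -> levels [8 7 8 5]
Step 8: flows [0->3,1->3,2->3] -> levels [7 6 7 8]
  -> period-2 cycle (repeats step 6); tank 3 never drops to <=2
Tank 3 never reaches <=2 within 15 steps

Answer: -1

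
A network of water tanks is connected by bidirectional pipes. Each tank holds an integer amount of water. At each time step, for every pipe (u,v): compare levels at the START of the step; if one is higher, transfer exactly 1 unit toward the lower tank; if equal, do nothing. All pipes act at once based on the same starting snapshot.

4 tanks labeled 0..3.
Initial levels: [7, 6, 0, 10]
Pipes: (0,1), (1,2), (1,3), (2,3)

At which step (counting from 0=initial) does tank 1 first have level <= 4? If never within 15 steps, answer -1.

Answer: 6

Derivation:
Step 1: flows [0->1,1->2,3->1,3->2] -> levels [6 7 2 8]
Step 2: flows [1->0,1->2,3->1,3->2] -> levels [7 6 4 6]
Step 3: flows [0->1,1->2,1=3,3->2] -> levels [6 6 6 5]
Step 4: flows [0=1,1=2,1->3,2->3] -> levels [6 5 5 7]
Step 5: flows [0->1,1=2,3->1,3->2] -> levels [5 7 6 5]
Step 6: flows [1->0,1->2,1->3,2->3] -> levels [6 4 6 7]
Tank 1 first reaches <=4 at step 6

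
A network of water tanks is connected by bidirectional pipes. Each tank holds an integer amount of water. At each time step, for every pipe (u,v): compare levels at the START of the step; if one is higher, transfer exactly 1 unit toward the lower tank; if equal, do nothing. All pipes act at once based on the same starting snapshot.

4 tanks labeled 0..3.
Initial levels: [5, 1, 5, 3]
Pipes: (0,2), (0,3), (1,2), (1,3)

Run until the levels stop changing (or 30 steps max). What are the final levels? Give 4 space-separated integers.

Answer: 3 4 3 4

Derivation:
Step 1: flows [0=2,0->3,2->1,3->1] -> levels [4 3 4 3]
Step 2: flows [0=2,0->3,2->1,1=3] -> levels [3 4 3 4]
Step 3: flows [0=2,3->0,1->2,1=3] -> levels [4 3 4 3]
  -> period-2 cycle: step 3 state = step 1 state; never stabilizes
  -> state at step 30: (30-1) mod 2 = 1, same as step 2 -> [3 4 3 4]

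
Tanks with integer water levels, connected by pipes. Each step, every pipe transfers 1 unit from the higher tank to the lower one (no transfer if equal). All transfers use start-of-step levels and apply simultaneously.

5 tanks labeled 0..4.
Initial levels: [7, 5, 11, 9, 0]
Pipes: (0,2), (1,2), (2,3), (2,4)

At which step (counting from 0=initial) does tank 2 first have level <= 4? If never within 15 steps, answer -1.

Answer: 7

Derivation:
Step 1: flows [2->0,2->1,2->3,2->4] -> levels [8 6 7 10 1]
Step 2: flows [0->2,2->1,3->2,2->4] -> levels [7 7 7 9 2]
Step 3: flows [0=2,1=2,3->2,2->4] -> levels [7 7 7 8 3]
Step 4: flows [0=2,1=2,3->2,2->4] -> levels [7 7 7 7 4]
Step 5: flows [0=2,1=2,2=3,2->4] -> levels [7 7 6 7 5]
Step 6: flows [0->2,1->2,3->2,2->4] -> levels [6 6 8 6 6]
Step 7: flows [2->0,2->1,2->3,2->4] -> levels [7 7 4 7 7]
Tank 2 first reaches <=4 at step 7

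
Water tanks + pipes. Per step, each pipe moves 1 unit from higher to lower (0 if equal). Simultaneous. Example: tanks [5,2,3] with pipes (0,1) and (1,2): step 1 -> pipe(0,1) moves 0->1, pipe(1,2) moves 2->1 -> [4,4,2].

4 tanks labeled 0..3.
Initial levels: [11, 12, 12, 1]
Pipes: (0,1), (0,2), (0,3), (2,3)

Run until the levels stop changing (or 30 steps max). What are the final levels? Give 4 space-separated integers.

Answer: 9 9 8 10

Derivation:
Step 1: flows [1->0,2->0,0->3,2->3] -> levels [12 11 10 3]
Step 2: flows [0->1,0->2,0->3,2->3] -> levels [9 12 10 5]
Step 3: flows [1->0,2->0,0->3,2->3] -> levels [10 11 8 7]
Step 4: flows [1->0,0->2,0->3,2->3] -> levels [9 10 8 9]
Step 5: flows [1->0,0->2,0=3,3->2] -> levels [9 9 10 8]
Step 6: flows [0=1,2->0,0->3,2->3] -> levels [9 9 8 10]
Step 7: flows [0=1,0->2,3->0,3->2] -> levels [9 9 10 8]
  -> period-2 cycle: step 7 state = step 5 state; never stabilizes
  -> state at step 30: (30-5) mod 2 = 1, same as step 6 -> [9 9 8 10]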